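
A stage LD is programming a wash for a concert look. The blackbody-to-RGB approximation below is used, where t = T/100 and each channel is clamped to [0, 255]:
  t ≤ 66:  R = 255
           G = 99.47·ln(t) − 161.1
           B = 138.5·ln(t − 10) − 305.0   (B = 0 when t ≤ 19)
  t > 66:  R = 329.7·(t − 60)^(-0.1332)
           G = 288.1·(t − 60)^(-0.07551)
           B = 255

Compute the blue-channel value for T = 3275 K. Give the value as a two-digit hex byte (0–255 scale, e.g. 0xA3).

t = 3275/100 = 32.75; the t ≤ 66 branch applies.
B = 138.5·ln(32.75 − 10) − 305.0 = 138.5·ln 22.75 − 305.0 = 138.5·3.1246 − 305.0 = 127.752.
Rounded: 128; in hex, 0x80.

0x80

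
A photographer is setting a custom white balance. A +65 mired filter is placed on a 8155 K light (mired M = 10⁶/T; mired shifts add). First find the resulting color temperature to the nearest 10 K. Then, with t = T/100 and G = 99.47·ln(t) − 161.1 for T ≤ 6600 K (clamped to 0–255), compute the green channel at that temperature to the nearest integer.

234

M_in = 10⁶/8155 = 122.62; M_out = 122.62 + (+65) = 187.62.
T_out = 10⁶/187.62 = 5329.8 K → 5330 K; t = 53.3.
G = 99.47·ln 53.3 − 161.1 = 99.47·3.9759 − 161.1 = 234.386.
Rounded: 234.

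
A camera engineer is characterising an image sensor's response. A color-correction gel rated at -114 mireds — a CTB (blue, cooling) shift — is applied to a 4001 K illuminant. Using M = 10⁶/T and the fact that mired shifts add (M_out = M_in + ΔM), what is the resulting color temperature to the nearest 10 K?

M_in = 10⁶/4001 = 249.94 mireds.
M_out = 249.94 + (-114) = 135.94 mireds.
T_out = 10⁶/135.94 = 7356.3 K → 7360 K.

7360 K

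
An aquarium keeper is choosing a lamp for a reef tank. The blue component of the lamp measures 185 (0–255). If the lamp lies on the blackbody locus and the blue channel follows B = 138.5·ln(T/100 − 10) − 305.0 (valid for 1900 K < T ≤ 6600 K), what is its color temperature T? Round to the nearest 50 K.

ln(t − 10) = (185 + 305.0) / 138.5 = 3.5379.
t − 10 = e^3.5379 = 34.395, so t = 44.395.
T = 100·t = 4439 K → 4450 K to the nearest 50 K.

4450 K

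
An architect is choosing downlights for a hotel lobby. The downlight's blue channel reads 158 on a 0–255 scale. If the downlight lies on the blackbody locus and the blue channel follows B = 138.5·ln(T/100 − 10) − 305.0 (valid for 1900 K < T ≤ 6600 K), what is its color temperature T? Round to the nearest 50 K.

ln(t − 10) = (158 + 305.0) / 138.5 = 3.3430.
t − 10 = e^3.3430 = 28.303, so t = 38.303.
T = 100·t = 3830 K → 3850 K to the nearest 50 K.

3850 K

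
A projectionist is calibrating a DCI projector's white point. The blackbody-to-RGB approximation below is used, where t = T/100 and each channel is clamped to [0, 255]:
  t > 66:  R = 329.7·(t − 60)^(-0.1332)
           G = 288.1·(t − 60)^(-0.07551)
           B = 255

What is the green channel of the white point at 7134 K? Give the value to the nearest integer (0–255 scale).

240

t = 7134/100 = 71.34; the t > 66 branch applies.
G = 288.1·(71.34 − 60)^(-0.07551) = 288.1·11.34^(-0.07551) = 288.1·0.83247 = 239.833.
Rounded: 240.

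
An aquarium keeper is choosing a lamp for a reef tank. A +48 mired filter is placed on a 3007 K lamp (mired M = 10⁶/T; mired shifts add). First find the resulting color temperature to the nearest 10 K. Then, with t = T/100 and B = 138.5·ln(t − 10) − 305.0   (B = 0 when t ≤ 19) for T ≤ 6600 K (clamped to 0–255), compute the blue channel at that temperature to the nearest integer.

82

M_in = 10⁶/3007 = 332.56; M_out = 332.56 + (+48) = 380.56.
T_out = 10⁶/380.56 = 2627.7 K → 2630 K; t = 26.3.
B = 138.5·ln(26.3 − 10) − 305.0 = 138.5·ln 16.3 − 305.0 = 138.5·2.7912 − 305.0 = 81.576.
Rounded: 82.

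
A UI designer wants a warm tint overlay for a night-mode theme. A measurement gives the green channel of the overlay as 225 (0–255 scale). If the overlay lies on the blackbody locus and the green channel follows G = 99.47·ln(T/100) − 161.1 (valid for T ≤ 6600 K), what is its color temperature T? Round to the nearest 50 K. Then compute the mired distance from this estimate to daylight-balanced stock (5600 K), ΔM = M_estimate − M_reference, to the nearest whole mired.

+28 mireds

ln t = (225 + 161.1) / 99.47 = 3.8816.
t = e^3.8816 = 48.500.
T = 100·t = 4850 K → 4850 K to the nearest 50 K.
M_estimate = 10⁶/4850 = 206.19; M_reference = 10⁶/5600 = 178.57.
ΔM = 206.19 − 178.57 = 27.61 → +28 mireds.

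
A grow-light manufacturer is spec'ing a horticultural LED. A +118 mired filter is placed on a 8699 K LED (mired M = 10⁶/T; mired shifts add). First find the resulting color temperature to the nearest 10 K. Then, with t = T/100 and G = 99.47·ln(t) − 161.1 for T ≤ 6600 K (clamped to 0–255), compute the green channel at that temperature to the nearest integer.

213

M_in = 10⁶/8699 = 114.96; M_out = 114.96 + (+118) = 232.96.
T_out = 10⁶/232.96 = 4292.7 K → 4290 K; t = 42.9.
G = 99.47·ln 42.9 − 161.1 = 99.47·3.7589 − 161.1 = 212.795.
Rounded: 213.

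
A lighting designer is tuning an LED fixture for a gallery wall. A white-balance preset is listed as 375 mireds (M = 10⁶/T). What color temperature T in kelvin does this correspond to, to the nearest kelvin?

T = 10⁶ / 375 = 2666.67 K → 2667 K.

2667 K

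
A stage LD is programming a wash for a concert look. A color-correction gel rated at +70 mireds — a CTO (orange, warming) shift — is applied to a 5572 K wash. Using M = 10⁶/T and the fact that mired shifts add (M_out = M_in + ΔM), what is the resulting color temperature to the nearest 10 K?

4010 K

M_in = 10⁶/5572 = 179.47 mireds.
M_out = 179.47 + (+70) = 249.47 mireds.
T_out = 10⁶/249.47 = 4008.5 K → 4010 K.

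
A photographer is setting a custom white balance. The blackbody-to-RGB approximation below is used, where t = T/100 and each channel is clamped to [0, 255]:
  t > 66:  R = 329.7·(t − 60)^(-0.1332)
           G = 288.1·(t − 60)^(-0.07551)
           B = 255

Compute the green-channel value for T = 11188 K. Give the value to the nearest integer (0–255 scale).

214

t = 11188/100 = 111.88; the t > 66 branch applies.
G = 288.1·(111.88 − 60)^(-0.07551) = 288.1·51.88^(-0.07551) = 288.1·0.74216 = 213.818.
Rounded: 214.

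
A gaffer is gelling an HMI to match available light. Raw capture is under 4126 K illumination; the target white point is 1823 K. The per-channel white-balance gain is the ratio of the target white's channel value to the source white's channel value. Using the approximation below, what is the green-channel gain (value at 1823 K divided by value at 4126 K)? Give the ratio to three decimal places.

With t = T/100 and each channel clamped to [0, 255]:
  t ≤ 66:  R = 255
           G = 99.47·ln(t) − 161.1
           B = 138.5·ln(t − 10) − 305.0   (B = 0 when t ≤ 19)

0.611

At 4126 K (t = 41.26):
  G = 99.47·ln 41.26 − 161.1 = 99.47·3.7199 − 161.1 = 208.918.
At 1823 K (t = 18.23):
  G = 99.47·ln 18.23 − 161.1 = 99.47·2.9031 − 161.1 = 127.668.
Gain = 127.668 / 208.918 = 0.6111 → 0.611.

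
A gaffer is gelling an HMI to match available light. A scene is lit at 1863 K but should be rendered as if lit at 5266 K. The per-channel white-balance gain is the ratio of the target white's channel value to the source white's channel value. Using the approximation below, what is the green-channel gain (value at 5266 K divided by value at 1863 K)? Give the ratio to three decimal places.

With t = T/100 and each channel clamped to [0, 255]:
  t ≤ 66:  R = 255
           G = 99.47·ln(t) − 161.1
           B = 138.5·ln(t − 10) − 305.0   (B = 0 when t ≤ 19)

1.796

At 1863 K (t = 18.63):
  G = 99.47·ln 18.63 − 161.1 = 99.47·2.9248 − 161.1 = 129.827.
At 5266 K (t = 52.66):
  G = 99.47·ln 52.66 − 161.1 = 99.47·3.9639 − 161.1 = 233.185.
Gain = 233.185 / 129.827 = 1.7961 → 1.796.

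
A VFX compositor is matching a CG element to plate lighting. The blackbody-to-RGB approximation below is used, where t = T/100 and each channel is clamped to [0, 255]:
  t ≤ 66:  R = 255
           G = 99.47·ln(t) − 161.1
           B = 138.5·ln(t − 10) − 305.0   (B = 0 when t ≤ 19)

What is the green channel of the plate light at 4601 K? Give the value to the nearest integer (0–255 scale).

t = 4601/100 = 46.01; the t ≤ 66 branch applies.
G = 99.47·ln 46.01 − 161.1 = 99.47·3.8289 − 161.1 = 219.757.
Rounded: 220.

220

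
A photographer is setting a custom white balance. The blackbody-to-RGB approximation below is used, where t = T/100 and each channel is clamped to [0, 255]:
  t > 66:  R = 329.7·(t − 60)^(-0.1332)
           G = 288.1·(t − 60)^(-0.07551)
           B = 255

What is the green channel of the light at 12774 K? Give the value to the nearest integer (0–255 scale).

210

t = 12774/100 = 127.74; the t > 66 branch applies.
G = 288.1·(127.74 − 60)^(-0.07551) = 288.1·67.74^(-0.07551) = 288.1·0.72737 = 209.554.
Rounded: 210.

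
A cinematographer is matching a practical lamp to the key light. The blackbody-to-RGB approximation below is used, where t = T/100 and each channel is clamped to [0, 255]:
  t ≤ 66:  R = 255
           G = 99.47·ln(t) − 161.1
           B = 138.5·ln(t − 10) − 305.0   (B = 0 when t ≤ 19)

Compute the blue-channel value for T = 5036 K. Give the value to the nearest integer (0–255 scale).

207

t = 5036/100 = 50.36; the t ≤ 66 branch applies.
B = 138.5·ln(50.36 − 10) − 305.0 = 138.5·ln 40.36 − 305.0 = 138.5·3.6978 − 305.0 = 207.151.
Rounded: 207.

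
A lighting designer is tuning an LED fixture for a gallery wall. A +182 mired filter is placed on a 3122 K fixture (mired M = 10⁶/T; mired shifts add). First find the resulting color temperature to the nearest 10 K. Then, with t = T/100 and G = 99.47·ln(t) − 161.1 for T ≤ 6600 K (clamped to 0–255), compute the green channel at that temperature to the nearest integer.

M_in = 10⁶/3122 = 320.31; M_out = 320.31 + (+182) = 502.31.
T_out = 10⁶/502.31 = 1990.8 K → 1990 K; t = 19.9.
G = 99.47·ln 19.9 − 161.1 = 99.47·2.9907 − 161.1 = 136.387.
Rounded: 136.

136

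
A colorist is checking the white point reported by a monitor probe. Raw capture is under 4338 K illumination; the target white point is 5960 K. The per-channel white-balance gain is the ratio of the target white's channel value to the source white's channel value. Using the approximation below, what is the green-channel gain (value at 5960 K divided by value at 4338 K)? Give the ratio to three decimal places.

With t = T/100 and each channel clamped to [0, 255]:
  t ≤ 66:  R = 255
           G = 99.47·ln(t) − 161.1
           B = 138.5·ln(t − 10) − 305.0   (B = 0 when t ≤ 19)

1.148

At 4338 K (t = 43.38):
  G = 99.47·ln 43.38 − 161.1 = 99.47·3.7700 − 161.1 = 213.902.
At 5960 K (t = 59.6):
  G = 99.47·ln 59.6 − 161.1 = 99.47·4.0877 − 161.1 = 245.499.
Gain = 245.499 / 213.902 = 1.1477 → 1.148.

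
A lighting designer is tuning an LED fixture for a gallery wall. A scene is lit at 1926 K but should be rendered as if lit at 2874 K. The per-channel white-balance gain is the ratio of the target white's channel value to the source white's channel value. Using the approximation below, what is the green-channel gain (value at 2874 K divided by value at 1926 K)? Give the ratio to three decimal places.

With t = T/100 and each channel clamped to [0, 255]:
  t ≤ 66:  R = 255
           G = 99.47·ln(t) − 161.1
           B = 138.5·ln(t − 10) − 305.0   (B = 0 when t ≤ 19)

At 1926 K (t = 19.26):
  G = 99.47·ln 19.26 − 161.1 = 99.47·2.9580 − 161.1 = 133.135.
At 2874 K (t = 28.74):
  G = 99.47·ln 28.74 − 161.1 = 99.47·3.3583 − 161.1 = 172.949.
Gain = 172.949 / 133.135 = 1.2990 → 1.299.

1.299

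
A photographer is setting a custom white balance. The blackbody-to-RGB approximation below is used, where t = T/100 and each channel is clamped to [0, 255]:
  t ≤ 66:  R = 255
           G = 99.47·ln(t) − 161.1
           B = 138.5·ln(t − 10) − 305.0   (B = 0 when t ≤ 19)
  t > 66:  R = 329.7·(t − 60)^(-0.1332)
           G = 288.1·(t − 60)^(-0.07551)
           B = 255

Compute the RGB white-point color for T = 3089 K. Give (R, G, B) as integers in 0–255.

(255, 180, 116)

t = 3089/100 = 30.89; the t ≤ 66 branch applies.
R = 255 by definition for t ≤ 66.
G = 99.47·ln 30.89 − 161.1 = 99.47·3.4304 − 161.1 = 180.125.
B = 138.5·ln(30.89 − 10) − 305.0 = 138.5·ln 20.89 − 305.0 = 138.5·3.0393 − 305.0 = 115.939.
Rounded: (255, 180, 116).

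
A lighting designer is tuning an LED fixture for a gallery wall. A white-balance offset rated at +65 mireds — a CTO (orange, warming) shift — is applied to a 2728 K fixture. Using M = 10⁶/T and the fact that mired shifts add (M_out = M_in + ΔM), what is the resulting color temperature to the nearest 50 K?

2300 K

M_in = 10⁶/2728 = 366.57 mireds.
M_out = 366.57 + (+65) = 431.57 mireds.
T_out = 10⁶/431.57 = 2317.1 K → 2300 K.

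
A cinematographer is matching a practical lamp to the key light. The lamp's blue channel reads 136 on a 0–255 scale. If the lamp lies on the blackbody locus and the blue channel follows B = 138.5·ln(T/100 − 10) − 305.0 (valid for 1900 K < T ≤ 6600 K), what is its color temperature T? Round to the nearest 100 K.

3400 K

ln(t − 10) = (136 + 305.0) / 138.5 = 3.1841.
t − 10 = e^3.1841 = 24.146, so t = 34.146.
T = 100·t = 3415 K → 3400 K to the nearest 100 K.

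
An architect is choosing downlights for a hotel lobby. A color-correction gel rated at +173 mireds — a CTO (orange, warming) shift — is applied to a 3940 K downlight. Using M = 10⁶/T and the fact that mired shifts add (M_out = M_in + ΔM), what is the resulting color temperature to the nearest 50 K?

2350 K

M_in = 10⁶/3940 = 253.81 mireds.
M_out = 253.81 + (+173) = 426.81 mireds.
T_out = 10⁶/426.81 = 2343.0 K → 2350 K.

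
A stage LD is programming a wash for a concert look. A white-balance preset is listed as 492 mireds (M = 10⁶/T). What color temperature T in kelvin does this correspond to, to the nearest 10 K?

T = 10⁶ / 492 = 2032.52 K → 2030 K.

2030 K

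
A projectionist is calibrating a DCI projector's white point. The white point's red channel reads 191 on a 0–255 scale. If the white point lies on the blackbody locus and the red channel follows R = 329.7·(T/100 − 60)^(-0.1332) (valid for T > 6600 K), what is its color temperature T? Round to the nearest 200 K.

12000 K

(t − 60)^(-0.1332) = 191/329.7 = 0.57931.
t − 60 = 0.57931^(1/-0.1332) = 0.57931^(-7.508) = 60.245, so t = 120.245.
T = 100·t = 12025 K → 12000 K to the nearest 200 K.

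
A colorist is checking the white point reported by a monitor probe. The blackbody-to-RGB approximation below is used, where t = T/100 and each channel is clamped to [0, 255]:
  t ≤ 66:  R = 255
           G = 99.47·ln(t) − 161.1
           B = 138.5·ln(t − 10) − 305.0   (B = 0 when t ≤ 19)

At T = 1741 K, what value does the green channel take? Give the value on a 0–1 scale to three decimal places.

0.483

t = 1741/100 = 17.41; the t ≤ 66 branch applies.
G = 99.47·ln 17.41 − 161.1 = 99.47·2.8570 − 161.1 = 123.090.
On a 0–1 scale: 123.090/255 = 0.4827 → 0.483.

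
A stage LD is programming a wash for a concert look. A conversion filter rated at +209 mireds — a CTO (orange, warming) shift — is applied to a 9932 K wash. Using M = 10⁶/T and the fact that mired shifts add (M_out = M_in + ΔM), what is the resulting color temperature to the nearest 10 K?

M_in = 10⁶/9932 = 100.68 mireds.
M_out = 100.68 + (+209) = 309.68 mireds.
T_out = 10⁶/309.68 = 3229.1 K → 3230 K.

3230 K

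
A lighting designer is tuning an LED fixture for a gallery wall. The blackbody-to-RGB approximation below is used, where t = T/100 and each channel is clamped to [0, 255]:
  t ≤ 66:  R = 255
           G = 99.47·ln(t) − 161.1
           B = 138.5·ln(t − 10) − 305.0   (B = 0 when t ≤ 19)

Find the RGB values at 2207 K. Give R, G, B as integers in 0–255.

t = 2207/100 = 22.07; the t ≤ 66 branch applies.
R = 255 by definition for t ≤ 66.
G = 99.47·ln 22.07 − 161.1 = 99.47·3.0942 − 161.1 = 146.682.
B = 138.5·ln(22.07 − 10) − 305.0 = 138.5·ln 12.07 − 305.0 = 138.5·2.4907 − 305.0 = 39.965.
Rounded: (255, 147, 40).

R=255, G=147, B=40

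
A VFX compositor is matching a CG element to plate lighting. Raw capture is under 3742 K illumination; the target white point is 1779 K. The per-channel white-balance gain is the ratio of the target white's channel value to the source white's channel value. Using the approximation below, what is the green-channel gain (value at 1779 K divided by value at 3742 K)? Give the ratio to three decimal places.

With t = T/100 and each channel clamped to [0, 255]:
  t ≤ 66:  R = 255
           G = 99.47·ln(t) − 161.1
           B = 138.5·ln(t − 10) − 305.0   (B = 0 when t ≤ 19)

0.629

At 3742 K (t = 37.42):
  G = 99.47·ln 37.42 − 161.1 = 99.47·3.6222 − 161.1 = 199.201.
At 1779 K (t = 17.79):
  G = 99.47·ln 17.79 − 161.1 = 99.47·2.8786 − 161.1 = 125.238.
Gain = 125.238 / 199.201 = 0.6287 → 0.629.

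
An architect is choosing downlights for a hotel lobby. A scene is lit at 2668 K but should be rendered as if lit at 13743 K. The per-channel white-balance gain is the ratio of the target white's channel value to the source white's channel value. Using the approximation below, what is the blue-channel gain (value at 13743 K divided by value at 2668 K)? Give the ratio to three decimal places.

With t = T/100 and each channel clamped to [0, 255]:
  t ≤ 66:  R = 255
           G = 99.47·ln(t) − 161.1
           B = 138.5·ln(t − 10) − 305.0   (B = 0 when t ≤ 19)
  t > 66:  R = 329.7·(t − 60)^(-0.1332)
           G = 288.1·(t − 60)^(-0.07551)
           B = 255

At 2668 K (t = 26.68):
  B = 138.5·ln(26.68 − 10) − 305.0 = 138.5·ln 16.68 − 305.0 = 138.5·2.8142 − 305.0 = 84.768.
At 13743 K (t = 137.43):
  B = 255 by definition for t > 66.
Gain = 255.000 / 84.768 = 3.0082 → 3.008.

3.008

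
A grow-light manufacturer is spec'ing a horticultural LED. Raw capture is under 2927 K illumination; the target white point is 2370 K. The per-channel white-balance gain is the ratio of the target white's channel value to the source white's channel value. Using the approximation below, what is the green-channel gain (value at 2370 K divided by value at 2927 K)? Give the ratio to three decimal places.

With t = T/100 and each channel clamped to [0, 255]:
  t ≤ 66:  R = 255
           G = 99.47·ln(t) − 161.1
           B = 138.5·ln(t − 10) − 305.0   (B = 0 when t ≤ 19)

At 2927 K (t = 29.27):
  G = 99.47·ln 29.27 − 161.1 = 99.47·3.3766 − 161.1 = 174.767.
At 2370 K (t = 23.7):
  G = 99.47·ln 23.7 − 161.1 = 99.47·3.1655 − 161.1 = 153.770.
Gain = 153.770 / 174.767 = 0.8799 → 0.880.

0.880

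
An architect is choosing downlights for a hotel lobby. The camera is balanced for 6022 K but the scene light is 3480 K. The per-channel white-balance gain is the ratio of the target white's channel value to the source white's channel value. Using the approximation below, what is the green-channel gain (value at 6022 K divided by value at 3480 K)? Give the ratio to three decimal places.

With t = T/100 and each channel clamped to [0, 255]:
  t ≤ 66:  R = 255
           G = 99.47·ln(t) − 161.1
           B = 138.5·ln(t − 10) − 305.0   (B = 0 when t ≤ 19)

At 3480 K (t = 34.8):
  G = 99.47·ln 34.8 − 161.1 = 99.47·3.5496 − 161.1 = 191.980.
At 6022 K (t = 60.22):
  G = 99.47·ln 60.22 − 161.1 = 99.47·4.0980 − 161.1 = 246.529.
Gain = 246.529 / 191.980 = 1.2841 → 1.284.

1.284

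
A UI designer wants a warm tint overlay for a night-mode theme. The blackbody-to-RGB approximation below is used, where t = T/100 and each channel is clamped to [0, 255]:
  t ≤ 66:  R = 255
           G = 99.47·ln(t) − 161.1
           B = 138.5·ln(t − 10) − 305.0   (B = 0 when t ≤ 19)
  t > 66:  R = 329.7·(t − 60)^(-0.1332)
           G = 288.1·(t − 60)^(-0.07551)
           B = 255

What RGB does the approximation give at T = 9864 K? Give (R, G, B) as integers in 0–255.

t = 9864/100 = 98.64; the t > 66 branch applies.
R = 329.7·(98.64 − 60)^(-0.1332) = 329.7·38.64^(-0.1332) = 329.7·0.61462 = 202.640.
G = 288.1·(98.64 − 60)^(-0.07551) = 288.1·38.64^(-0.07551) = 288.1·0.75886 = 218.628.
B = 255 by definition for t > 66.
Rounded: (203, 219, 255).

(203, 219, 255)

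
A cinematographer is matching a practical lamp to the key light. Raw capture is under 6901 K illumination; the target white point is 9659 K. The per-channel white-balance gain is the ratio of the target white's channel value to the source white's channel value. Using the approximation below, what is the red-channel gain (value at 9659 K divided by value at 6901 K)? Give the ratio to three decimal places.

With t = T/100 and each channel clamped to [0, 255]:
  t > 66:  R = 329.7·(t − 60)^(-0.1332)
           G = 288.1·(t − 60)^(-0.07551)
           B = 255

0.830

At 6901 K (t = 69.01):
  R = 329.7·(69.01 − 60)^(-0.1332) = 329.7·9.01^(-0.1332) = 329.7·0.74616 = 246.008.
At 9659 K (t = 96.59):
  R = 329.7·(96.59 − 60)^(-0.1332) = 329.7·36.59^(-0.1332) = 329.7·0.61910 = 204.117.
Gain = 204.117 / 246.008 = 0.8297 → 0.830.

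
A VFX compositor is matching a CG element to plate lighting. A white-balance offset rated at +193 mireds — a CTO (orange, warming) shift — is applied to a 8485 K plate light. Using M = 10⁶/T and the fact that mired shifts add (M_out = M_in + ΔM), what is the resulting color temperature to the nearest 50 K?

3200 K

M_in = 10⁶/8485 = 117.86 mireds.
M_out = 117.86 + (+193) = 310.86 mireds.
T_out = 10⁶/310.86 = 3216.9 K → 3200 K.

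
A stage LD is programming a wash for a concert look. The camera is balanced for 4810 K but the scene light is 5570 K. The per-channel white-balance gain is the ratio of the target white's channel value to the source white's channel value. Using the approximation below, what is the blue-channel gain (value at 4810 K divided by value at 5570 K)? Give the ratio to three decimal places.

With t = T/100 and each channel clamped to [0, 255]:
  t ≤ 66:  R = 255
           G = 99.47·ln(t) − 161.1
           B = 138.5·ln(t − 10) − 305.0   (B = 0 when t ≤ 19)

0.888

At 5570 K (t = 55.7):
  B = 138.5·ln(55.7 − 10) − 305.0 = 138.5·ln 45.7 − 305.0 = 138.5·3.8221 − 305.0 = 224.361.
At 4810 K (t = 48.1):
  B = 138.5·ln(48.1 − 10) − 305.0 = 138.5·ln 38.1 − 305.0 = 138.5·3.6402 − 305.0 = 199.170.
Gain = 199.170 / 224.361 = 0.8877 → 0.888.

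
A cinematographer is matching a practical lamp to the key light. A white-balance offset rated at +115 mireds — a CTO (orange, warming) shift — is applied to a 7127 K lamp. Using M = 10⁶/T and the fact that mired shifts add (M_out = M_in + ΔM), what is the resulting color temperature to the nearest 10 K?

M_in = 10⁶/7127 = 140.31 mireds.
M_out = 140.31 + (+115) = 255.31 mireds.
T_out = 10⁶/255.31 = 3916.8 K → 3920 K.

3920 K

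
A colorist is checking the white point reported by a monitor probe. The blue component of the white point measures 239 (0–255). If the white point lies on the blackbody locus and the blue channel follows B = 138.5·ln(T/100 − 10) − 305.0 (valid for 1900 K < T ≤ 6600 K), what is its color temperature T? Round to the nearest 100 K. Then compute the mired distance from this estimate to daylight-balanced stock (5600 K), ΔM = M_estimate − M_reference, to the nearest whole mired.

-15 mireds

ln(t − 10) = (239 + 305.0) / 138.5 = 3.9278.
t − 10 = e^3.9278 = 50.795, so t = 60.795.
T = 100·t = 6079 K → 6100 K to the nearest 100 K.
M_estimate = 10⁶/6100 = 163.93; M_reference = 10⁶/5600 = 178.57.
ΔM = 163.93 − 178.57 = -14.64 → -15 mireds.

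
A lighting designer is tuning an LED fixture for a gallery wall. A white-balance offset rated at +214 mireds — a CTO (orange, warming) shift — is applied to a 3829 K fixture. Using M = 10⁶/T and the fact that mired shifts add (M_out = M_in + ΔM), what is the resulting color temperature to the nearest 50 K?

M_in = 10⁶/3829 = 261.16 mireds.
M_out = 261.16 + (+214) = 475.16 mireds.
T_out = 10⁶/475.16 = 2104.5 K → 2100 K.

2100 K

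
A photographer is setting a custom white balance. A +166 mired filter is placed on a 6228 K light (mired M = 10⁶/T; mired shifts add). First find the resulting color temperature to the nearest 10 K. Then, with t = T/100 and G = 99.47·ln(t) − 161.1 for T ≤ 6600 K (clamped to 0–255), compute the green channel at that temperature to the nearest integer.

M_in = 10⁶/6228 = 160.57; M_out = 160.57 + (+166) = 326.57.
T_out = 10⁶/326.57 = 3062.2 K → 3060 K; t = 30.6.
G = 99.47·ln 30.6 − 161.1 = 99.47·3.4210 − 161.1 = 179.187.
Rounded: 179.

179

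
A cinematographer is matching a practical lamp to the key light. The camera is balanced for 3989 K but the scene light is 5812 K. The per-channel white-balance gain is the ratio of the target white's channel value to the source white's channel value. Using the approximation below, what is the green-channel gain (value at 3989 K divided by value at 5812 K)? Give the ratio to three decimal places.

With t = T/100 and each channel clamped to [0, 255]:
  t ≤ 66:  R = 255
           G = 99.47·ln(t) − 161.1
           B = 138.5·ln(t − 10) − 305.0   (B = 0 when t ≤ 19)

0.846

At 5812 K (t = 58.12):
  G = 99.47·ln 58.12 − 161.1 = 99.47·4.0625 − 161.1 = 242.998.
At 3989 K (t = 39.89):
  G = 99.47·ln 39.89 − 161.1 = 99.47·3.6861 − 161.1 = 205.559.
Gain = 205.559 / 242.998 = 0.8459 → 0.846.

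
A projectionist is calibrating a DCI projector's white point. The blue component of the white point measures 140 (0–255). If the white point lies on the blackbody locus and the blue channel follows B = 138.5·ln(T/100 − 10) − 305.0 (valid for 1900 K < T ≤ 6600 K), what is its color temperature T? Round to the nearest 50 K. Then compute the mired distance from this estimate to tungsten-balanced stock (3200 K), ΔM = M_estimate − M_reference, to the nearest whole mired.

-27 mireds

ln(t − 10) = (140 + 305.0) / 138.5 = 3.2130.
t − 10 = e^3.2130 = 24.853, so t = 34.853.
T = 100·t = 3485 K → 3500 K to the nearest 50 K.
M_estimate = 10⁶/3500 = 285.71; M_reference = 10⁶/3200 = 312.50.
ΔM = 285.71 − 312.50 = -26.79 → -27 mireds.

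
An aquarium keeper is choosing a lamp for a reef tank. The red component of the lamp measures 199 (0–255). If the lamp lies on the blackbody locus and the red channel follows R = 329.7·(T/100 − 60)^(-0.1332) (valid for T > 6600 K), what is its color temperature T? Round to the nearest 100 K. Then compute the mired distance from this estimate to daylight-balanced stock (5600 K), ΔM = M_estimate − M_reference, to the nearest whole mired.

(t − 60)^(-0.1332) = 199/329.7 = 0.60358.
t − 60 = 0.60358^(1/-0.1332) = 0.60358^(-7.508) = 44.273, so t = 104.273.
T = 100·t = 10427 K → 10400 K to the nearest 100 K.
M_estimate = 10⁶/10400 = 96.15; M_reference = 10⁶/5600 = 178.57.
ΔM = 96.15 − 178.57 = -82.42 → -82 mireds.

-82 mireds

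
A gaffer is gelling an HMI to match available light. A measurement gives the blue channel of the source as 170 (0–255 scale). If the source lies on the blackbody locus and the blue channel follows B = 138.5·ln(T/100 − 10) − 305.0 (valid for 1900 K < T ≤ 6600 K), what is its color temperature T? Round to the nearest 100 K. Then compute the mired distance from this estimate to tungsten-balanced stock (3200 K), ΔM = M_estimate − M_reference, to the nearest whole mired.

ln(t − 10) = (170 + 305.0) / 138.5 = 3.4296.
t − 10 = e^3.4296 = 30.864, so t = 40.864.
T = 100·t = 4086 K → 4100 K to the nearest 100 K.
M_estimate = 10⁶/4100 = 243.90; M_reference = 10⁶/3200 = 312.50.
ΔM = 243.90 − 312.50 = -68.60 → -69 mireds.

-69 mireds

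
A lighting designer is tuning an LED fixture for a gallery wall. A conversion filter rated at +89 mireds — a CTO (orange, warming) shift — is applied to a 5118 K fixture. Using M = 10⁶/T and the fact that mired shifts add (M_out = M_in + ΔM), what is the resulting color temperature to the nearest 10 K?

M_in = 10⁶/5118 = 195.39 mireds.
M_out = 195.39 + (+89) = 284.39 mireds.
T_out = 10⁶/284.39 = 3516.3 K → 3520 K.

3520 K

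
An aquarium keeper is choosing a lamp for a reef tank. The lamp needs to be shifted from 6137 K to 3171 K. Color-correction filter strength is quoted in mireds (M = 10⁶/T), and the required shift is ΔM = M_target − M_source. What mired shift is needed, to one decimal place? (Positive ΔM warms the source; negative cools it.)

+152.4 mireds

M_source = 10⁶/6137 = 162.946; M_target = 10⁶/3171 = 315.358.
ΔM = 315.358 − 162.946 = 152.412 → +152.4 mireds, a warming shift.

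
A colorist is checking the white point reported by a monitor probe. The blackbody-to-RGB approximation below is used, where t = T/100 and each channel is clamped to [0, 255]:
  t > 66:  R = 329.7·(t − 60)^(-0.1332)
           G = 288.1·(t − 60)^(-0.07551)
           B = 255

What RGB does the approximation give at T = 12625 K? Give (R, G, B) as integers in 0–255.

(189, 210, 255)

t = 12625/100 = 126.25; the t > 66 branch applies.
R = 329.7·(126.25 − 60)^(-0.1332) = 329.7·66.25^(-0.1332) = 329.7·0.57203 = 188.598.
G = 288.1·(126.25 − 60)^(-0.07551) = 288.1·66.25^(-0.07551) = 288.1·0.72859 = 209.906.
B = 255 by definition for t > 66.
Rounded: (189, 210, 255).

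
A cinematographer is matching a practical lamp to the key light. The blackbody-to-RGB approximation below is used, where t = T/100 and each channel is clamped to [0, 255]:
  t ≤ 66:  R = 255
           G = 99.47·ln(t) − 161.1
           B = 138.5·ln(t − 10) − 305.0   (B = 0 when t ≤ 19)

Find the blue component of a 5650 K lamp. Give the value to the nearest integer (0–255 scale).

227

t = 5650/100 = 56.5; the t ≤ 66 branch applies.
B = 138.5·ln(56.5 − 10) − 305.0 = 138.5·ln 46.5 − 305.0 = 138.5·3.8395 − 305.0 = 226.764.
Rounded: 227.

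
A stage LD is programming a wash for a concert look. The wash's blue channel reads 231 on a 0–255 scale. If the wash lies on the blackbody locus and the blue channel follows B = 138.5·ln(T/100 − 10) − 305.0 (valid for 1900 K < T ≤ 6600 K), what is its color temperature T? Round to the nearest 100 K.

5800 K

ln(t − 10) = (231 + 305.0) / 138.5 = 3.8700.
t − 10 = e^3.8700 = 47.944, so t = 57.944.
T = 100·t = 5794 K → 5800 K to the nearest 100 K.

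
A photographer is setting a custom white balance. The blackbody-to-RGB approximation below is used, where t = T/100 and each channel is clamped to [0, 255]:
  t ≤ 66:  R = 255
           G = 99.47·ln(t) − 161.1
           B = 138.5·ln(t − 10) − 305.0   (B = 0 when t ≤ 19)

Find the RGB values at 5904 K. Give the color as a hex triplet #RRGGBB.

t = 5904/100 = 59.04; the t ≤ 66 branch applies.
R = 255 by definition for t ≤ 66.
G = 99.47·ln 59.04 − 161.1 = 99.47·4.0782 − 161.1 = 244.560.
B = 138.5·ln(59.04 − 10) − 305.0 = 138.5·ln 49.04 − 305.0 = 138.5·3.8926 − 305.0 = 234.130.
Rounded: (255, 245, 234).
In hex: #FFF5EA.

#FFF5EA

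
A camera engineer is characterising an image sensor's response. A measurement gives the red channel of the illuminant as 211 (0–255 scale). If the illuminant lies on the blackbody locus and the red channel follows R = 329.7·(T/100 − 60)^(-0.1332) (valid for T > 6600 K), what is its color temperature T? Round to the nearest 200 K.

8800 K

(t − 60)^(-0.1332) = 211/329.7 = 0.63998.
t − 60 = 0.63998^(1/-0.1332) = 0.63998^(-7.508) = 28.525, so t = 88.525.
T = 100·t = 8853 K → 8800 K to the nearest 200 K.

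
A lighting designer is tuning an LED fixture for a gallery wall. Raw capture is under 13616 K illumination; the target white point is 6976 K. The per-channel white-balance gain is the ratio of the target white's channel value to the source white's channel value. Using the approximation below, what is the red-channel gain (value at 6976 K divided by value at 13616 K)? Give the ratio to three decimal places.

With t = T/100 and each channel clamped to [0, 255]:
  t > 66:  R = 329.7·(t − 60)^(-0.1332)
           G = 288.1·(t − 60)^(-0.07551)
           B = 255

1.315

At 13616 K (t = 136.16):
  R = 329.7·(136.16 − 60)^(-0.1332) = 329.7·76.16^(-0.1332) = 329.7·0.56151 = 185.128.
At 6976 K (t = 69.76):
  R = 329.7·(69.76 − 60)^(-0.1332) = 329.7·9.76^(-0.1332) = 329.7·0.73825 = 243.402.
Gain = 243.402 / 185.128 = 1.3148 → 1.315.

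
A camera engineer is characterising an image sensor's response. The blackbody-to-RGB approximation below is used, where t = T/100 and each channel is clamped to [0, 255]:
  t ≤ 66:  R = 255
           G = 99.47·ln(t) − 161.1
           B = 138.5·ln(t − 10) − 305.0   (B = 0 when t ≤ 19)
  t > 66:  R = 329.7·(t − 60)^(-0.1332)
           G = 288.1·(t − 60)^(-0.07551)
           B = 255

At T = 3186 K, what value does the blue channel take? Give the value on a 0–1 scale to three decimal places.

t = 3186/100 = 31.86; the t ≤ 66 branch applies.
B = 138.5·ln(31.86 − 10) − 305.0 = 138.5·ln 21.86 − 305.0 = 138.5·3.0847 − 305.0 = 122.225.
On a 0–1 scale: 122.225/255 = 0.4793 → 0.479.

0.479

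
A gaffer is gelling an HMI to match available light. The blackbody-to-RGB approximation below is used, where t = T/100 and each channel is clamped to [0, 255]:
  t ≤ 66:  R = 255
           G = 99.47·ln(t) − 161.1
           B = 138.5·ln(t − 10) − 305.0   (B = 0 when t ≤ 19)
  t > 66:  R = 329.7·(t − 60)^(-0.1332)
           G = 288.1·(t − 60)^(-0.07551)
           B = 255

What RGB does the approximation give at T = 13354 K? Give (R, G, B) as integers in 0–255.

t = 13354/100 = 133.54; the t > 66 branch applies.
R = 329.7·(133.54 − 60)^(-0.1332) = 329.7·73.54^(-0.1332) = 329.7·0.56413 = 185.994.
G = 288.1·(133.54 − 60)^(-0.07551) = 288.1·73.54^(-0.07551) = 288.1·0.72287 = 208.258.
B = 255 by definition for t > 66.
Rounded: (186, 208, 255).

(186, 208, 255)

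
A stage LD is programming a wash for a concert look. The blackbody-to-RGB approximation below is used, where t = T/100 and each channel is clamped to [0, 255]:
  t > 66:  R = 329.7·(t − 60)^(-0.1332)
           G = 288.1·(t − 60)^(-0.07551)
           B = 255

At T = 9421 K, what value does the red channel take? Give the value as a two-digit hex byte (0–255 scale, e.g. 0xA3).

t = 9421/100 = 94.21; the t > 66 branch applies.
R = 329.7·(94.21 − 60)^(-0.1332) = 329.7·34.21^(-0.1332) = 329.7·0.62467 = 205.954.
Rounded: 206; in hex, 0xCE.

0xCE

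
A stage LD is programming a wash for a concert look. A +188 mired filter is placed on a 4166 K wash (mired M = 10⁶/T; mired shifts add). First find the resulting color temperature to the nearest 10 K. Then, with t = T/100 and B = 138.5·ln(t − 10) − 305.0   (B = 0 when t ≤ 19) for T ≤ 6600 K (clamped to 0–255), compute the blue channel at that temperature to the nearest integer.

54

M_in = 10⁶/4166 = 240.04; M_out = 240.04 + (+188) = 428.04.
T_out = 10⁶/428.04 = 2336.2 K → 2340 K; t = 23.4.
B = 138.5·ln(23.4 − 10) − 305.0 = 138.5·ln 13.4 − 305.0 = 138.5·2.5953 − 305.0 = 54.443.
Rounded: 54.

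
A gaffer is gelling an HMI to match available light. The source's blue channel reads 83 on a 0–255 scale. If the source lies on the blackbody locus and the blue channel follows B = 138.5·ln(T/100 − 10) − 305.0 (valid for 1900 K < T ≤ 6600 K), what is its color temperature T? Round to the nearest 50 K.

2650 K

ln(t − 10) = (83 + 305.0) / 138.5 = 2.8014.
t − 10 = e^2.8014 = 16.468, so t = 26.468.
T = 100·t = 2647 K → 2650 K to the nearest 50 K.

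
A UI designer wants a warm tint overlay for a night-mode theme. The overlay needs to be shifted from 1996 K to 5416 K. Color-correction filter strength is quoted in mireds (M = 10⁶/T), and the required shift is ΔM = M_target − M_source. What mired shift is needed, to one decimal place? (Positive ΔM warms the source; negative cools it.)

M_source = 10⁶/1996 = 501.002; M_target = 10⁶/5416 = 184.638.
ΔM = 184.638 − 501.002 = -316.364 → -316.4 mireds, a cooling shift.

-316.4 mireds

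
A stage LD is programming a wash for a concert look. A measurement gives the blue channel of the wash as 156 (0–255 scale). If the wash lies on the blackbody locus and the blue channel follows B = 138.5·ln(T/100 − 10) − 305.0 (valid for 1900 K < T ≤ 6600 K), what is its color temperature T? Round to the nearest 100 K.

3800 K

ln(t − 10) = (156 + 305.0) / 138.5 = 3.3285.
t − 10 = e^3.3285 = 27.897, so t = 37.897.
T = 100·t = 3790 K → 3800 K to the nearest 100 K.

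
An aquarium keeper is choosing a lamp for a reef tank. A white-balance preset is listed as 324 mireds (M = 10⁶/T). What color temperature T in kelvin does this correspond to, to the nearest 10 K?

3090 K

T = 10⁶ / 324 = 3086.42 K → 3090 K.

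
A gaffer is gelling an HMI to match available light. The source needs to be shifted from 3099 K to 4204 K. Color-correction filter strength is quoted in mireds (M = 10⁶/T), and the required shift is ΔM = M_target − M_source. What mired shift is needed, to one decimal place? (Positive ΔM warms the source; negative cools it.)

M_source = 10⁶/3099 = 322.685; M_target = 10⁶/4204 = 237.869.
ΔM = 237.869 − 322.685 = -84.816 → -84.8 mireds, a cooling shift.

-84.8 mireds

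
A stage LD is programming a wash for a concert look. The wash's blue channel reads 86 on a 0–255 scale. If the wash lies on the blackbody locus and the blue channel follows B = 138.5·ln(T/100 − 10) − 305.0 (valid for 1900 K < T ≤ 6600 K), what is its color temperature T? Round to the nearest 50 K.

ln(t − 10) = (86 + 305.0) / 138.5 = 2.8231.
t − 10 = e^2.8231 = 16.829, so t = 26.829.
T = 100·t = 2683 K → 2700 K to the nearest 50 K.

2700 K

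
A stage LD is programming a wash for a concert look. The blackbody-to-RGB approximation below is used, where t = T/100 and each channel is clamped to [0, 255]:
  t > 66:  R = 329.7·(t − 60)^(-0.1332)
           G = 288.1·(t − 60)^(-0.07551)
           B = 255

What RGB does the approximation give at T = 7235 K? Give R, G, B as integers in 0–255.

t = 7235/100 = 72.35; the t > 66 branch applies.
R = 329.7·(72.35 − 60)^(-0.1332) = 329.7·12.35^(-0.1332) = 329.7·0.71547 = 235.890.
G = 288.1·(72.35 − 60)^(-0.07551) = 288.1·12.35^(-0.07551) = 288.1·0.82712 = 238.293.
B = 255 by definition for t > 66.
Rounded: (236, 238, 255).

R=236, G=238, B=255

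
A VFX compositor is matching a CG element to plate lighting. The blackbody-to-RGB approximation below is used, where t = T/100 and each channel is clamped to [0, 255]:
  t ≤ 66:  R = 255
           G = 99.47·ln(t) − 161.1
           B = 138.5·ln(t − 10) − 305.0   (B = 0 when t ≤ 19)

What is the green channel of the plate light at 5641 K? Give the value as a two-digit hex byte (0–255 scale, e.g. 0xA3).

0xF0

t = 5641/100 = 56.41; the t ≤ 66 branch applies.
G = 99.47·ln 56.41 − 161.1 = 99.47·4.0326 − 161.1 = 240.027.
Rounded: 240; in hex, 0xF0.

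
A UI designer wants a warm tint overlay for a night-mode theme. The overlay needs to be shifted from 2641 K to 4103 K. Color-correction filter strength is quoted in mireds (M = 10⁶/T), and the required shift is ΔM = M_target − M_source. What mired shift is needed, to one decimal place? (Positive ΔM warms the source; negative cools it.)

-134.9 mireds

M_source = 10⁶/2641 = 378.644; M_target = 10⁶/4103 = 243.724.
ΔM = 243.724 − 378.644 = -134.920 → -134.9 mireds, a cooling shift.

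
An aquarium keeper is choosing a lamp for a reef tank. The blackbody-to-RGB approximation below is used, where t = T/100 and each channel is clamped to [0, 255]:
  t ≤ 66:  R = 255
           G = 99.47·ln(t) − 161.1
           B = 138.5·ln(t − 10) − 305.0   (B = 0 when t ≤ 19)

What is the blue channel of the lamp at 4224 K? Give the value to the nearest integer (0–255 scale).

t = 4224/100 = 42.24; the t ≤ 66 branch applies.
B = 138.5·ln(42.24 − 10) − 305.0 = 138.5·ln 32.24 − 305.0 = 138.5·3.4732 − 305.0 = 176.039.
Rounded: 176.

176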